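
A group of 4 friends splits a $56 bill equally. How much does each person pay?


Total bill: $56
Number of people: 4
Each pays: $56 / 4 = $14

$14


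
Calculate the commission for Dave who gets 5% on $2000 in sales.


Convert rate to decimal:
5% = 0.05
Multiply by sales:
$2000 x 0.05 = $100

$100


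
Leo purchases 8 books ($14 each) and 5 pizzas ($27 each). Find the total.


Cost of books:
8 x $14 = $112
Cost of pizzas:
5 x $27 = $135
Add both:
$112 + $135 = $247

$247


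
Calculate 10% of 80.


Convert percentage to decimal:
10% = 0.1
Multiply:
80 x 0.1 = 8

8


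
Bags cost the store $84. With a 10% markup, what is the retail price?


Calculate the markup amount:
10% of $84 = $8.40
Add to cost:
$84 + $8.40 = $92.40

$92.40


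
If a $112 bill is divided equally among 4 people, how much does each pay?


Total bill: $112
Number of people: 4
Each pays: $112 / 4 = $28

$28


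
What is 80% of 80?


Convert percentage to decimal:
80% = 0.8
Multiply:
80 x 0.8 = 64

64


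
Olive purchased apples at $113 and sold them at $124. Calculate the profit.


Selling price = $124
Cost price = $113
Profit = selling price - cost price:
Profit = $124 - $113 = $11

$11


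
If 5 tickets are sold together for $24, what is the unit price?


Total cost: $24
Number of items: 5
Unit price: $24 / 5 = $4.80

$4.80


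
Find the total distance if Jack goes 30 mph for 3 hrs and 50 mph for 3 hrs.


Leg 1 distance:
30 x 3 = 90 miles
Leg 2 distance:
50 x 3 = 150 miles
Total distance:
90 + 150 = 240 miles

240 miles


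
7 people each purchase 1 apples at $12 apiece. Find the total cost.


Cost per person:
1 x $12 = $12
Group total:
7 x $12 = $84

$84


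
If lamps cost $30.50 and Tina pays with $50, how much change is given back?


Start with the amount paid:
$50
Subtract the price:
$50 - $30.50 = $19.50

$19.50


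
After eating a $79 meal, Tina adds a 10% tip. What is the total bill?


Calculate the tip:
10% of $79 = $7.90
Add tip to meal cost:
$79 + $7.90 = $86.90

$86.90


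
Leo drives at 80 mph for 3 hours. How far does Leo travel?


Use the formula: distance = speed x time
Speed = 80 mph, Time = 3 hours
80 x 3 = 240 miles

240 miles


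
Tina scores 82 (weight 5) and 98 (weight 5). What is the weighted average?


Weighted sum:
5 x 82 + 5 x 98 = 900
Total weight:
5 + 5 = 10
Weighted average:
900 / 10 = 90

90


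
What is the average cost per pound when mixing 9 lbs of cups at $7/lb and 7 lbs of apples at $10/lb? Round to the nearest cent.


Cost of cups:
9 x $7 = $63
Cost of apples:
7 x $10 = $70
Total cost: $63 + $70 = $133
Total weight: 16 lbs
Average: $133 / 16 = $8.3125 ≈ $8.31/lb

$8.31/lb


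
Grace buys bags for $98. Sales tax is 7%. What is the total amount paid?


Calculate the tax:
7% of $98 = $6.86
Add tax to price:
$98 + $6.86 = $104.86

$104.86


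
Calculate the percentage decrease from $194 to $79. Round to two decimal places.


Find the absolute change:
|79 - 194| = 115
Divide by original and multiply by 100:
115 / 194 x 100 = 59.2783...% ≈ 59.28%

59.28%


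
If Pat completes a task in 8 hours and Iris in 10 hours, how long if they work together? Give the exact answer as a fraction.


Pat's rate: 1/8 of the job per hour
Iris's rate: 1/10 of the job per hour
Combined rate: 1/8 + 1/10 = 9/40 per hour
Time = 1 / (9/40) = 40/9 hours (≈ 4.44 hours)

40/9 hours


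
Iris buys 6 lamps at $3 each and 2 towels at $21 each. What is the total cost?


Cost of lamps:
6 x $3 = $18
Cost of towels:
2 x $21 = $42
Add both:
$18 + $42 = $60

$60


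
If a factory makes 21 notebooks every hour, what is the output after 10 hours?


Production rate: 21 notebooks per hour
Time: 10 hours
Total: 21 x 10 = 210 notebooks

210 notebooks


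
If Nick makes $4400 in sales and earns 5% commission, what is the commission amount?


Convert rate to decimal:
5% = 0.05
Multiply by sales:
$4400 x 0.05 = $220

$220


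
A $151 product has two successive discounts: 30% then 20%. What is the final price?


First discount:
30% of $151 = $45.30
Price after first discount:
$151 - $45.30 = $105.70
Second discount:
20% of $105.70 = $21.14
Final price:
$105.70 - $21.14 = $84.56

$84.56


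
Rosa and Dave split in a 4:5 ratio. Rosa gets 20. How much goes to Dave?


Find the multiplier:
20 / 4 = 5
Apply to Dave's share:
5 x 5 = 25

25


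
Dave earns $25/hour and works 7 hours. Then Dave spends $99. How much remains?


Calculate earnings:
7 x $25 = $175
Subtract spending:
$175 - $99 = $76

$76


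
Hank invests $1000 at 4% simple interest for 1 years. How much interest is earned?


Use the formula I = P x R x T / 100
P x R x T = 1000 x 4 x 1 = 4000
I = 4000 / 100 = $40

$40


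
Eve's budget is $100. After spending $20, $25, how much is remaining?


Add up expenses:
$20 + $25 = $45
Subtract from budget:
$100 - $45 = $55

$55


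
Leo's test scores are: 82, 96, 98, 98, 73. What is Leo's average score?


Add the scores:
82 + 96 + 98 + 98 + 73 = 447
Divide by the number of tests:
447 / 5 = 89.4

89.4


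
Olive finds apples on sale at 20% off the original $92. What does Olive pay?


Calculate the discount amount:
20% of $92 = $18.40
Subtract from original:
$92 - $18.40 = $73.60

$73.60


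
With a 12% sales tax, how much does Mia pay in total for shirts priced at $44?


Calculate the tax:
12% of $44 = $5.28
Add tax to price:
$44 + $5.28 = $49.28

$49.28


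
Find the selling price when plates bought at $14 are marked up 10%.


Calculate the markup amount:
10% of $14 = $1.40
Add to cost:
$14 + $1.40 = $15.40

$15.40


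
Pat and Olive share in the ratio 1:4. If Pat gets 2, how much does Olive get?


Find the multiplier:
2 / 1 = 2
Apply to Olive's share:
4 x 2 = 8

8


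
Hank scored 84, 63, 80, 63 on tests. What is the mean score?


Add the scores:
84 + 63 + 80 + 63 = 290
Divide by the number of tests:
290 / 4 = 72.5

72.5


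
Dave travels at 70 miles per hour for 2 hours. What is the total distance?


Use the formula: distance = speed x time
Speed = 70 mph, Time = 2 hours
70 x 2 = 140 miles

140 miles


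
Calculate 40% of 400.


Convert percentage to decimal:
40% = 0.4
Multiply:
400 x 0.4 = 160

160


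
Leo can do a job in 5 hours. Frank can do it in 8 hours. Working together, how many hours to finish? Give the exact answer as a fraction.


Leo's rate: 1/5 of the job per hour
Frank's rate: 1/8 of the job per hour
Combined rate: 1/5 + 1/8 = 13/40 per hour
Time = 1 / (13/40) = 40/13 hours (≈ 3.08 hours)

40/13 hours


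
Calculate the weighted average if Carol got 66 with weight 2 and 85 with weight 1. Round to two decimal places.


Weighted sum:
2 x 66 + 1 x 85 = 217
Total weight:
2 + 1 = 3
Weighted average:
217 / 3 = 72.3333... ≈ 72.33

72.33


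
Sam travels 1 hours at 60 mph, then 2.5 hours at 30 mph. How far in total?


Leg 1 distance:
60 x 1 = 60 miles
Leg 2 distance:
30 x 2.5 = 75 miles
Total distance:
60 + 75 = 135 miles

135 miles


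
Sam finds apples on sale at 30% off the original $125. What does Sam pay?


Calculate the discount amount:
30% of $125 = $37.50
Subtract from original:
$125 - $37.50 = $87.50

$87.50


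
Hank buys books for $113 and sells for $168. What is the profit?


Selling price = $168
Cost price = $113
Profit = selling price - cost price:
Profit = $168 - $113 = $55

$55


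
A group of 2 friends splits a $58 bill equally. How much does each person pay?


Total bill: $58
Number of people: 2
Each pays: $58 / 2 = $29

$29


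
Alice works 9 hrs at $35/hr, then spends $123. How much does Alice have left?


Calculate earnings:
9 x $35 = $315
Subtract spending:
$315 - $123 = $192

$192


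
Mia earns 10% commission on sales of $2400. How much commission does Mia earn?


Convert rate to decimal:
10% = 0.1
Multiply by sales:
$2400 x 0.1 = $240

$240


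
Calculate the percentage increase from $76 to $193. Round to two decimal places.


Find the absolute change:
|193 - 76| = 117
Divide by original and multiply by 100:
117 / 76 x 100 = 153.9473...% ≈ 153.95%

153.95%


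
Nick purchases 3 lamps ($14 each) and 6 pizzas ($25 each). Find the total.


Cost of lamps:
3 x $14 = $42
Cost of pizzas:
6 x $25 = $150
Add both:
$42 + $150 = $192

$192


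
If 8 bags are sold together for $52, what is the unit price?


Total cost: $52
Number of items: 8
Unit price: $52 / 8 = $6.50

$6.50


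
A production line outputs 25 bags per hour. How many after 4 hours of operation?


Production rate: 25 bags per hour
Time: 4 hours
Total: 25 x 4 = 100 bags

100 bags


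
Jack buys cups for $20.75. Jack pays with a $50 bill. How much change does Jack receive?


Start with the amount paid:
$50
Subtract the price:
$50 - $20.75 = $29.25

$29.25


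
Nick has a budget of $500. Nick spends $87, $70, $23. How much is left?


Add up expenses:
$87 + $70 + $23 = $180
Subtract from budget:
$500 - $180 = $320

$320


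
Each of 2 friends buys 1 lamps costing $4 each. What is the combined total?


Cost per person:
1 x $4 = $4
Group total:
2 x $4 = $8

$8


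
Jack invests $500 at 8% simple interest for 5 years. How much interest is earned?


Use the formula I = P x R x T / 100
P x R x T = 500 x 8 x 5 = 20000
I = 20000 / 100 = $200

$200


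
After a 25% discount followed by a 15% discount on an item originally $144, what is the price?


First discount:
25% of $144 = $36
Price after first discount:
$144 - $36 = $108
Second discount:
15% of $108 = $16.20
Final price:
$108 - $16.20 = $91.80

$91.80


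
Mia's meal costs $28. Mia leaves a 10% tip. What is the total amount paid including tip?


Calculate the tip:
10% of $28 = $2.80
Add tip to meal cost:
$28 + $2.80 = $30.80

$30.80


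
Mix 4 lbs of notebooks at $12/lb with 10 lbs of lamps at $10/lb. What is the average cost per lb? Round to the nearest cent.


Cost of notebooks:
4 x $12 = $48
Cost of lamps:
10 x $10 = $100
Total cost: $48 + $100 = $148
Total weight: 14 lbs
Average: $148 / 14 = $10.5714... ≈ $10.57/lb

$10.57/lb


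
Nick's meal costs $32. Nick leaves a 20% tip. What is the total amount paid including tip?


Calculate the tip:
20% of $32 = $6.40
Add tip to meal cost:
$32 + $6.40 = $38.40

$38.40


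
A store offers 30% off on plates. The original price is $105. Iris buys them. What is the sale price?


Calculate the discount amount:
30% of $105 = $31.50
Subtract from original:
$105 - $31.50 = $73.50

$73.50


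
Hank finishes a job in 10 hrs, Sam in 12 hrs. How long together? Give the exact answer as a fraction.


Hank's rate: 1/10 of the job per hour
Sam's rate: 1/12 of the job per hour
Combined rate: 1/10 + 1/12 = 11/60 per hour
Time = 1 / (11/60) = 60/11 hours (≈ 5.45 hours)

60/11 hours


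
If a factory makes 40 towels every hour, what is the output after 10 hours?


Production rate: 40 towels per hour
Time: 10 hours
Total: 40 x 10 = 400 towels

400 towels


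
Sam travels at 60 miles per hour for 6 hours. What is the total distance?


Use the formula: distance = speed x time
Speed = 60 mph, Time = 6 hours
60 x 6 = 360 miles

360 miles


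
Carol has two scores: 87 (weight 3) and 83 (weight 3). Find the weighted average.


Weighted sum:
3 x 87 + 3 x 83 = 510
Total weight:
3 + 3 = 6
Weighted average:
510 / 6 = 85

85


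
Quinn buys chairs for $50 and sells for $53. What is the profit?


Selling price = $53
Cost price = $50
Profit = selling price - cost price:
Profit = $53 - $50 = $3

$3


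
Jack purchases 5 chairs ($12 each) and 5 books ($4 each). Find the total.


Cost of chairs:
5 x $12 = $60
Cost of books:
5 x $4 = $20
Add both:
$60 + $20 = $80

$80


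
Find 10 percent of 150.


Convert percentage to decimal:
10% = 0.1
Multiply:
150 x 0.1 = 15

15


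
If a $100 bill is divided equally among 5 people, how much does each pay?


Total bill: $100
Number of people: 5
Each pays: $100 / 5 = $20

$20


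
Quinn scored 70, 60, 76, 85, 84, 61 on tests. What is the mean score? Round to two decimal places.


Add the scores:
70 + 60 + 76 + 85 + 84 + 61 = 436
Divide by the number of tests:
436 / 6 = 72.6666... ≈ 72.67

72.67


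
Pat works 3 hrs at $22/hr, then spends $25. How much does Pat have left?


Calculate earnings:
3 x $22 = $66
Subtract spending:
$66 - $25 = $41

$41


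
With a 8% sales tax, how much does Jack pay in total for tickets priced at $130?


Calculate the tax:
8% of $130 = $10.40
Add tax to price:
$130 + $10.40 = $140.40

$140.40


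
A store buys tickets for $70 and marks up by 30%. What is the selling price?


Calculate the markup amount:
30% of $70 = $21
Add to cost:
$70 + $21 = $91

$91


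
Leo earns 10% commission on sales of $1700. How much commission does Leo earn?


Convert rate to decimal:
10% = 0.1
Multiply by sales:
$1700 x 0.1 = $170

$170


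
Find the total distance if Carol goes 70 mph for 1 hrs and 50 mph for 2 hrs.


Leg 1 distance:
70 x 1 = 70 miles
Leg 2 distance:
50 x 2 = 100 miles
Total distance:
70 + 100 = 170 miles

170 miles


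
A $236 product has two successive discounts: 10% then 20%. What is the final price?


First discount:
10% of $236 = $23.60
Price after first discount:
$236 - $23.60 = $212.40
Second discount:
20% of $212.40 = $42.48
Final price:
$212.40 - $42.48 = $169.92

$169.92


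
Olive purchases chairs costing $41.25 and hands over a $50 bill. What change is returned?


Start with the amount paid:
$50
Subtract the price:
$50 - $41.25 = $8.75

$8.75


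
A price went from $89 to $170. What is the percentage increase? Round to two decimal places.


Find the absolute change:
|170 - 89| = 81
Divide by original and multiply by 100:
81 / 89 x 100 = 91.0112...% ≈ 91.01%

91.01%


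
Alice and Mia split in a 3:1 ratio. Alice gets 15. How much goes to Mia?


Find the multiplier:
15 / 3 = 5
Apply to Mia's share:
1 x 5 = 5

5


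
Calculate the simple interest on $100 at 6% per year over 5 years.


Use the formula I = P x R x T / 100
P x R x T = 100 x 6 x 5 = 3000
I = 3000 / 100 = $30

$30


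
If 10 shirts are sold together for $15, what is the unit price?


Total cost: $15
Number of items: 10
Unit price: $15 / 10 = $1.50

$1.50


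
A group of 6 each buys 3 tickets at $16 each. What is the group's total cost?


Cost per person:
3 x $16 = $48
Group total:
6 x $48 = $288

$288


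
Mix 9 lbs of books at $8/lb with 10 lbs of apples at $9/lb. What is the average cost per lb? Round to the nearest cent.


Cost of books:
9 x $8 = $72
Cost of apples:
10 x $9 = $90
Total cost: $72 + $90 = $162
Total weight: 19 lbs
Average: $162 / 19 = $8.5263... ≈ $8.53/lb

$8.53/lb


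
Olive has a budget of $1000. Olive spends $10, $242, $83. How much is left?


Add up expenses:
$10 + $242 + $83 = $335
Subtract from budget:
$1000 - $335 = $665

$665


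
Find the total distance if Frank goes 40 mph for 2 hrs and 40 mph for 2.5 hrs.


Leg 1 distance:
40 x 2 = 80 miles
Leg 2 distance:
40 x 2.5 = 100 miles
Total distance:
80 + 100 = 180 miles

180 miles


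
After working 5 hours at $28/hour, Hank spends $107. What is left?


Calculate earnings:
5 x $28 = $140
Subtract spending:
$140 - $107 = $33

$33


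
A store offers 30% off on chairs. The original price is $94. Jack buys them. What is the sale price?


Calculate the discount amount:
30% of $94 = $28.20
Subtract from original:
$94 - $28.20 = $65.80

$65.80


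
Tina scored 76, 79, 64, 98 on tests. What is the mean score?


Add the scores:
76 + 79 + 64 + 98 = 317
Divide by the number of tests:
317 / 4 = 79.25

79.25


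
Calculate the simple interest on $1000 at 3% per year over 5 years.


Use the formula I = P x R x T / 100
P x R x T = 1000 x 3 x 5 = 15000
I = 15000 / 100 = $150

$150


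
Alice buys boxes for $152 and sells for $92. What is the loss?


Selling price = $92
Cost price = $152
Loss = cost price - selling price:
Loss = $152 - $92 = $60

$60


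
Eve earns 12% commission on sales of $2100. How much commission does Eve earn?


Convert rate to decimal:
12% = 0.12
Multiply by sales:
$2100 x 0.12 = $252

$252


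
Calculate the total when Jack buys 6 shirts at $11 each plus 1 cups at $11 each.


Cost of shirts:
6 x $11 = $66
Cost of cups:
1 x $11 = $11
Add both:
$66 + $11 = $77

$77


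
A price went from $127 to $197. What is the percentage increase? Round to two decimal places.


Find the absolute change:
|197 - 127| = 70
Divide by original and multiply by 100:
70 / 127 x 100 = 55.1181...% ≈ 55.12%

55.12%


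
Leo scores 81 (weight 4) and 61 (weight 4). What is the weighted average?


Weighted sum:
4 x 81 + 4 x 61 = 568
Total weight:
4 + 4 = 8
Weighted average:
568 / 8 = 71

71


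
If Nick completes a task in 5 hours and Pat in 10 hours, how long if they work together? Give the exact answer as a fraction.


Nick's rate: 1/5 of the job per hour
Pat's rate: 1/10 of the job per hour
Combined rate: 1/5 + 1/10 = 3/10 per hour
Time = 1 / (3/10) = 10/3 hours (≈ 3.33 hours)

10/3 hours


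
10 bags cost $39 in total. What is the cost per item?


Total cost: $39
Number of items: 10
Unit price: $39 / 10 = $3.90

$3.90


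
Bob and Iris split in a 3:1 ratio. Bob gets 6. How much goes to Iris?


Find the multiplier:
6 / 3 = 2
Apply to Iris's share:
1 x 2 = 2

2


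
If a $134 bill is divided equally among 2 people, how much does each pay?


Total bill: $134
Number of people: 2
Each pays: $134 / 2 = $67

$67


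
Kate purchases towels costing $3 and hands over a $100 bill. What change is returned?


Start with the amount paid:
$100
Subtract the price:
$100 - $3 = $97

$97


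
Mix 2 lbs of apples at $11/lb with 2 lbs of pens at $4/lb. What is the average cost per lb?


Cost of apples:
2 x $11 = $22
Cost of pens:
2 x $4 = $8
Total cost: $22 + $8 = $30
Total weight: 4 lbs
Average: $30 / 4 = $7.50/lb

$7.50/lb


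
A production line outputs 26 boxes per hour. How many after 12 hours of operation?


Production rate: 26 boxes per hour
Time: 12 hours
Total: 26 x 12 = 312 boxes

312 boxes


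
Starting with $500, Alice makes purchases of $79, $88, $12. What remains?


Add up expenses:
$79 + $88 + $12 = $179
Subtract from budget:
$500 - $179 = $321

$321


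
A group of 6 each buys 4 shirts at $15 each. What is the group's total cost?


Cost per person:
4 x $15 = $60
Group total:
6 x $60 = $360

$360


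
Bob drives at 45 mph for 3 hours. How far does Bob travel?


Use the formula: distance = speed x time
Speed = 45 mph, Time = 3 hours
45 x 3 = 135 miles

135 miles


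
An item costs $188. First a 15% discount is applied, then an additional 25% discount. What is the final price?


First discount:
15% of $188 = $28.20
Price after first discount:
$188 - $28.20 = $159.80
Second discount:
25% of $159.80 = $39.95
Final price:
$159.80 - $39.95 = $119.85

$119.85


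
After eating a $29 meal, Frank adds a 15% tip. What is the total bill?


Calculate the tip:
15% of $29 = $4.35
Add tip to meal cost:
$29 + $4.35 = $33.35

$33.35


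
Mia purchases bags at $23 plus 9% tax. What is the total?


Calculate the tax:
9% of $23 = $2.07
Add tax to price:
$23 + $2.07 = $25.07

$25.07


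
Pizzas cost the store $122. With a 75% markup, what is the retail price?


Calculate the markup amount:
75% of $122 = $91.50
Add to cost:
$122 + $91.50 = $213.50

$213.50


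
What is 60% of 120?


Convert percentage to decimal:
60% = 0.6
Multiply:
120 x 0.6 = 72

72


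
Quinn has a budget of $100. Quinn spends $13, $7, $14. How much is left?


Add up expenses:
$13 + $7 + $14 = $34
Subtract from budget:
$100 - $34 = $66

$66


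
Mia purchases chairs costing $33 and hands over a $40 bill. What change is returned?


Start with the amount paid:
$40
Subtract the price:
$40 - $33 = $7

$7


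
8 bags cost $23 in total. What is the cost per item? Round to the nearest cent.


Total cost: $23
Number of items: 8
Unit price: $23 / 8 = $2.875 ≈ $2.88

$2.88


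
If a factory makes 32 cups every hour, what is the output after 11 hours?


Production rate: 32 cups per hour
Time: 11 hours
Total: 32 x 11 = 352 cups

352 cups


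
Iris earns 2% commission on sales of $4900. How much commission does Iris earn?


Convert rate to decimal:
2% = 0.02
Multiply by sales:
$4900 x 0.02 = $98

$98


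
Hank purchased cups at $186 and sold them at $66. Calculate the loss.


Selling price = $66
Cost price = $186
Loss = cost price - selling price:
Loss = $186 - $66 = $120

$120


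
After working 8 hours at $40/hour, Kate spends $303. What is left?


Calculate earnings:
8 x $40 = $320
Subtract spending:
$320 - $303 = $17

$17


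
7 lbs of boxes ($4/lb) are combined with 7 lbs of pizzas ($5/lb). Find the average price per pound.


Cost of boxes:
7 x $4 = $28
Cost of pizzas:
7 x $5 = $35
Total cost: $28 + $35 = $63
Total weight: 14 lbs
Average: $63 / 14 = $4.50/lb

$4.50/lb


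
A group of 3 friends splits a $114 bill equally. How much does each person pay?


Total bill: $114
Number of people: 3
Each pays: $114 / 3 = $38

$38


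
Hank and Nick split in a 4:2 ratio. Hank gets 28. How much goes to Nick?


Find the multiplier:
28 / 4 = 7
Apply to Nick's share:
2 x 7 = 14

14


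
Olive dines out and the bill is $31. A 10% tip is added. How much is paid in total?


Calculate the tip:
10% of $31 = $3.10
Add tip to meal cost:
$31 + $3.10 = $34.10

$34.10


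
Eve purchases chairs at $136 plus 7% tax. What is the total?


Calculate the tax:
7% of $136 = $9.52
Add tax to price:
$136 + $9.52 = $145.52

$145.52


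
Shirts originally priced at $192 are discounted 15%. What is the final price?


Calculate the discount amount:
15% of $192 = $28.80
Subtract from original:
$192 - $28.80 = $163.20

$163.20


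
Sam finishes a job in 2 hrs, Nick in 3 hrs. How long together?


Sam's rate: 1/2 of the job per hour
Nick's rate: 1/3 of the job per hour
Combined rate: 1/2 + 1/3 = 5/6 per hour
Time = 1 / (5/6) = 6/5 = 1.2 hours

1.2 hours


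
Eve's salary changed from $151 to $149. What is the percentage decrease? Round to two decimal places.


Find the absolute change:
|149 - 151| = 2
Divide by original and multiply by 100:
2 / 151 x 100 = 1.3245...% ≈ 1.32%

1.32%


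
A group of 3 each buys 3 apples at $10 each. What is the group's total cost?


Cost per person:
3 x $10 = $30
Group total:
3 x $30 = $90

$90


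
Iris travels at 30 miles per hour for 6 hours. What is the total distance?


Use the formula: distance = speed x time
Speed = 30 mph, Time = 6 hours
30 x 6 = 180 miles

180 miles


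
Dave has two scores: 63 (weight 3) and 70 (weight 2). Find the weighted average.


Weighted sum:
3 x 63 + 2 x 70 = 329
Total weight:
3 + 2 = 5
Weighted average:
329 / 5 = 65.8

65.8


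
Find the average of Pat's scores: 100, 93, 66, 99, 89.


Add the scores:
100 + 93 + 66 + 99 + 89 = 447
Divide by the number of tests:
447 / 5 = 89.4

89.4


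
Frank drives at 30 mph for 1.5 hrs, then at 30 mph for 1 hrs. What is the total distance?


Leg 1 distance:
30 x 1.5 = 45 miles
Leg 2 distance:
30 x 1 = 30 miles
Total distance:
45 + 30 = 75 miles

75 miles


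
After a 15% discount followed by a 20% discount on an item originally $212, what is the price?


First discount:
15% of $212 = $31.80
Price after first discount:
$212 - $31.80 = $180.20
Second discount:
20% of $180.20 = $36.04
Final price:
$180.20 - $36.04 = $144.16

$144.16


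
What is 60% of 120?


Convert percentage to decimal:
60% = 0.6
Multiply:
120 x 0.6 = 72

72


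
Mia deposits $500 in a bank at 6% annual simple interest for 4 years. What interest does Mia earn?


Use the formula I = P x R x T / 100
P x R x T = 500 x 6 x 4 = 12000
I = 12000 / 100 = $120

$120


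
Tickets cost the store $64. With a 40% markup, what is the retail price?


Calculate the markup amount:
40% of $64 = $25.60
Add to cost:
$64 + $25.60 = $89.60

$89.60


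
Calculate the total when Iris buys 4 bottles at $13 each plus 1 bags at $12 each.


Cost of bottles:
4 x $13 = $52
Cost of bags:
1 x $12 = $12
Add both:
$52 + $12 = $64

$64


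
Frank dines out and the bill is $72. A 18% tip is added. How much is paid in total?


Calculate the tip:
18% of $72 = $12.96
Add tip to meal cost:
$72 + $12.96 = $84.96

$84.96


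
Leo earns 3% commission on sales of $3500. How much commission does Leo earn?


Convert rate to decimal:
3% = 0.03
Multiply by sales:
$3500 x 0.03 = $105

$105


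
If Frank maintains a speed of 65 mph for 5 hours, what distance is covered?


Use the formula: distance = speed x time
Speed = 65 mph, Time = 5 hours
65 x 5 = 325 miles

325 miles


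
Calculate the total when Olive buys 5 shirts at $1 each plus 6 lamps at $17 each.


Cost of shirts:
5 x $1 = $5
Cost of lamps:
6 x $17 = $102
Add both:
$5 + $102 = $107

$107


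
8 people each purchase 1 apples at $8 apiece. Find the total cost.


Cost per person:
1 x $8 = $8
Group total:
8 x $8 = $64

$64


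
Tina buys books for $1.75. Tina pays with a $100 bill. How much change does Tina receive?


Start with the amount paid:
$100
Subtract the price:
$100 - $1.75 = $98.25

$98.25


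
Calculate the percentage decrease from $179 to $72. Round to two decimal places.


Find the absolute change:
|72 - 179| = 107
Divide by original and multiply by 100:
107 / 179 x 100 = 59.7765...% ≈ 59.78%

59.78%


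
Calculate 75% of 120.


Convert percentage to decimal:
75% = 0.75
Multiply:
120 x 0.75 = 90

90


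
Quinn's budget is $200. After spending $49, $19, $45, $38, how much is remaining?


Add up expenses:
$49 + $19 + $45 + $38 = $151
Subtract from budget:
$200 - $151 = $49

$49


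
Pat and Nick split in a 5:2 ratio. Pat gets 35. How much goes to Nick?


Find the multiplier:
35 / 5 = 7
Apply to Nick's share:
2 x 7 = 14

14


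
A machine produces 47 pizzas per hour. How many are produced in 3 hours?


Production rate: 47 pizzas per hour
Time: 3 hours
Total: 47 x 3 = 141 pizzas

141 pizzas


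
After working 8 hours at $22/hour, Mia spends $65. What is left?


Calculate earnings:
8 x $22 = $176
Subtract spending:
$176 - $65 = $111

$111


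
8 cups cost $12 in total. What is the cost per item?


Total cost: $12
Number of items: 8
Unit price: $12 / 8 = $1.50

$1.50


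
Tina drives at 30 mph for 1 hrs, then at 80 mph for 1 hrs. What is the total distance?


Leg 1 distance:
30 x 1 = 30 miles
Leg 2 distance:
80 x 1 = 80 miles
Total distance:
30 + 80 = 110 miles

110 miles


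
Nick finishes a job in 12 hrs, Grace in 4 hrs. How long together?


Nick's rate: 1/12 of the job per hour
Grace's rate: 1/4 of the job per hour
Combined rate: 1/12 + 1/4 = 1/3 per hour
Time = 1 / (1/3) = 3 hours

3 hours


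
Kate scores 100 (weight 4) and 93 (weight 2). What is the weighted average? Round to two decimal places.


Weighted sum:
4 x 100 + 2 x 93 = 586
Total weight:
4 + 2 = 6
Weighted average:
586 / 6 = 97.6666... ≈ 97.67

97.67


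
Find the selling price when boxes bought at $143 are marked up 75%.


Calculate the markup amount:
75% of $143 = $107.25
Add to cost:
$143 + $107.25 = $250.25

$250.25


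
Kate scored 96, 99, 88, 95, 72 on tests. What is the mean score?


Add the scores:
96 + 99 + 88 + 95 + 72 = 450
Divide by the number of tests:
450 / 5 = 90

90


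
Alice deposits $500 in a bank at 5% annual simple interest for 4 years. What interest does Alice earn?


Use the formula I = P x R x T / 100
P x R x T = 500 x 5 x 4 = 10000
I = 10000 / 100 = $100

$100


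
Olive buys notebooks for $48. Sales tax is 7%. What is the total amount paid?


Calculate the tax:
7% of $48 = $3.36
Add tax to price:
$48 + $3.36 = $51.36

$51.36


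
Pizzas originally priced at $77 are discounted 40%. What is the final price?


Calculate the discount amount:
40% of $77 = $30.80
Subtract from original:
$77 - $30.80 = $46.20

$46.20


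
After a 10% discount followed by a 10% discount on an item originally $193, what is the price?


First discount:
10% of $193 = $19.30
Price after first discount:
$193 - $19.30 = $173.70
Second discount:
10% of $173.70 = $17.37
Final price:
$173.70 - $17.37 = $156.33

$156.33


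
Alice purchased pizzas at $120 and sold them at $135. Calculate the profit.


Selling price = $135
Cost price = $120
Profit = selling price - cost price:
Profit = $135 - $120 = $15

$15


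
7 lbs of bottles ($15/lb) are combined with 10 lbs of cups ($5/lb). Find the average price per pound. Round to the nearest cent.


Cost of bottles:
7 x $15 = $105
Cost of cups:
10 x $5 = $50
Total cost: $105 + $50 = $155
Total weight: 17 lbs
Average: $155 / 17 = $9.1176... ≈ $9.12/lb

$9.12/lb


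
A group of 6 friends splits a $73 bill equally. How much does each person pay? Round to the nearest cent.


Total bill: $73
Number of people: 6
Each pays: $73 / 6 = $12.1666... ≈ $12.17

$12.17


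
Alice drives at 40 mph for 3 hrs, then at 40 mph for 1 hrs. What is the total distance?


Leg 1 distance:
40 x 3 = 120 miles
Leg 2 distance:
40 x 1 = 40 miles
Total distance:
120 + 40 = 160 miles

160 miles


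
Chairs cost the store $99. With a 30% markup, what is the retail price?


Calculate the markup amount:
30% of $99 = $29.70
Add to cost:
$99 + $29.70 = $128.70

$128.70


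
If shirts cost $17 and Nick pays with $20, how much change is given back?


Start with the amount paid:
$20
Subtract the price:
$20 - $17 = $3

$3


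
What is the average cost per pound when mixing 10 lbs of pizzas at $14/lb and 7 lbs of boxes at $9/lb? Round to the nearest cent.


Cost of pizzas:
10 x $14 = $140
Cost of boxes:
7 x $9 = $63
Total cost: $140 + $63 = $203
Total weight: 17 lbs
Average: $203 / 17 = $11.9411... ≈ $11.94/lb

$11.94/lb


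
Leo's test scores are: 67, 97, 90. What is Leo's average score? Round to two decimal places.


Add the scores:
67 + 97 + 90 = 254
Divide by the number of tests:
254 / 3 = 84.6666... ≈ 84.67

84.67


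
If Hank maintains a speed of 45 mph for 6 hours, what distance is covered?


Use the formula: distance = speed x time
Speed = 45 mph, Time = 6 hours
45 x 6 = 270 miles

270 miles


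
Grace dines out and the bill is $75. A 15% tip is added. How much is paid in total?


Calculate the tip:
15% of $75 = $11.25
Add tip to meal cost:
$75 + $11.25 = $86.25

$86.25


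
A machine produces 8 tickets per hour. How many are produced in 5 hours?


Production rate: 8 tickets per hour
Time: 5 hours
Total: 8 x 5 = 40 tickets

40 tickets


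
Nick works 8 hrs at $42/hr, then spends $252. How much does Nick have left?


Calculate earnings:
8 x $42 = $336
Subtract spending:
$336 - $252 = $84

$84


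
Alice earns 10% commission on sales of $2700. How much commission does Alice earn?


Convert rate to decimal:
10% = 0.1
Multiply by sales:
$2700 x 0.1 = $270

$270


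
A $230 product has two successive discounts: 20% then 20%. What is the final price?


First discount:
20% of $230 = $46
Price after first discount:
$230 - $46 = $184
Second discount:
20% of $184 = $36.80
Final price:
$184 - $36.80 = $147.20

$147.20


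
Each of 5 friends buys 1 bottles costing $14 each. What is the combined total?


Cost per person:
1 x $14 = $14
Group total:
5 x $14 = $70

$70


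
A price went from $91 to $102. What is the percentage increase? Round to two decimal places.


Find the absolute change:
|102 - 91| = 11
Divide by original and multiply by 100:
11 / 91 x 100 = 12.0879...% ≈ 12.09%

12.09%


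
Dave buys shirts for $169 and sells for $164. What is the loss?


Selling price = $164
Cost price = $169
Loss = cost price - selling price:
Loss = $169 - $164 = $5

$5


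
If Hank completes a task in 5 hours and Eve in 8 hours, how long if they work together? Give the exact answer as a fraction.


Hank's rate: 1/5 of the job per hour
Eve's rate: 1/8 of the job per hour
Combined rate: 1/5 + 1/8 = 13/40 per hour
Time = 1 / (13/40) = 40/13 hours (≈ 3.08 hours)

40/13 hours


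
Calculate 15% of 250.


Convert percentage to decimal:
15% = 0.15
Multiply:
250 x 0.15 = 37.5

37.5


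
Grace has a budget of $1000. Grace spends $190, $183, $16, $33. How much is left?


Add up expenses:
$190 + $183 + $16 + $33 = $422
Subtract from budget:
$1000 - $422 = $578

$578


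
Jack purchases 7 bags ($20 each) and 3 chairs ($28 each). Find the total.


Cost of bags:
7 x $20 = $140
Cost of chairs:
3 x $28 = $84
Add both:
$140 + $84 = $224

$224


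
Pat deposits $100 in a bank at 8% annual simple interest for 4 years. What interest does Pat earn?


Use the formula I = P x R x T / 100
P x R x T = 100 x 8 x 4 = 3200
I = 3200 / 100 = $32

$32


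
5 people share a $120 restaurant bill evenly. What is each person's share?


Total bill: $120
Number of people: 5
Each pays: $120 / 5 = $24

$24


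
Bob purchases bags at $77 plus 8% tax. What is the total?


Calculate the tax:
8% of $77 = $6.16
Add tax to price:
$77 + $6.16 = $83.16

$83.16


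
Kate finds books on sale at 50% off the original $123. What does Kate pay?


Calculate the discount amount:
50% of $123 = $61.50
Subtract from original:
$123 - $61.50 = $61.50

$61.50


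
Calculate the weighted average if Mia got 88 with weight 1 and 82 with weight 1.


Weighted sum:
1 x 88 + 1 x 82 = 170
Total weight:
1 + 1 = 2
Weighted average:
170 / 2 = 85

85


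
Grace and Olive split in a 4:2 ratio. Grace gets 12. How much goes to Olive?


Find the multiplier:
12 / 4 = 3
Apply to Olive's share:
2 x 3 = 6

6


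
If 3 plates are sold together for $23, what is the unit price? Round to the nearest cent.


Total cost: $23
Number of items: 3
Unit price: $23 / 3 = $7.6666... ≈ $7.67

$7.67


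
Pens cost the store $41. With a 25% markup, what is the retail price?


Calculate the markup amount:
25% of $41 = $10.25
Add to cost:
$41 + $10.25 = $51.25

$51.25


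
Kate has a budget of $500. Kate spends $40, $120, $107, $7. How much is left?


Add up expenses:
$40 + $120 + $107 + $7 = $274
Subtract from budget:
$500 - $274 = $226

$226


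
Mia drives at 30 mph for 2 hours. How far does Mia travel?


Use the formula: distance = speed x time
Speed = 30 mph, Time = 2 hours
30 x 2 = 60 miles

60 miles


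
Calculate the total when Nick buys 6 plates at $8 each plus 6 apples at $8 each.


Cost of plates:
6 x $8 = $48
Cost of apples:
6 x $8 = $48
Add both:
$48 + $48 = $96

$96


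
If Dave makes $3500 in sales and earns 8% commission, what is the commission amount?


Convert rate to decimal:
8% = 0.08
Multiply by sales:
$3500 x 0.08 = $280

$280


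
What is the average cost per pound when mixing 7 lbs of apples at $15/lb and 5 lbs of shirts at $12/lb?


Cost of apples:
7 x $15 = $105
Cost of shirts:
5 x $12 = $60
Total cost: $105 + $60 = $165
Total weight: 12 lbs
Average: $165 / 12 = $13.75/lb

$13.75/lb


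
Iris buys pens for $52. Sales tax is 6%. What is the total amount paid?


Calculate the tax:
6% of $52 = $3.12
Add tax to price:
$52 + $3.12 = $55.12

$55.12


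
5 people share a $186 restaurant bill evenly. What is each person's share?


Total bill: $186
Number of people: 5
Each pays: $186 / 5 = $37.20

$37.20


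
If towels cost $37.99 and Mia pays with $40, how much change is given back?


Start with the amount paid:
$40
Subtract the price:
$40 - $37.99 = $2.01

$2.01


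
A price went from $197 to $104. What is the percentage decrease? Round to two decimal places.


Find the absolute change:
|104 - 197| = 93
Divide by original and multiply by 100:
93 / 197 x 100 = 47.2081...% ≈ 47.21%

47.21%


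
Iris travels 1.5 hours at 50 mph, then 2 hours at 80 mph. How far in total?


Leg 1 distance:
50 x 1.5 = 75 miles
Leg 2 distance:
80 x 2 = 160 miles
Total distance:
75 + 160 = 235 miles

235 miles


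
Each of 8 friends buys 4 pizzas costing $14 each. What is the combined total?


Cost per person:
4 x $14 = $56
Group total:
8 x $56 = $448

$448


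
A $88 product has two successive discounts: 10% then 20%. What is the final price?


First discount:
10% of $88 = $8.80
Price after first discount:
$88 - $8.80 = $79.20
Second discount:
20% of $79.20 = $15.84
Final price:
$79.20 - $15.84 = $63.36

$63.36


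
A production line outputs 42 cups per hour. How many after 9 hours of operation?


Production rate: 42 cups per hour
Time: 9 hours
Total: 42 x 9 = 378 cups

378 cups


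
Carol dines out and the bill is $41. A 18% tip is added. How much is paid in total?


Calculate the tip:
18% of $41 = $7.38
Add tip to meal cost:
$41 + $7.38 = $48.38

$48.38


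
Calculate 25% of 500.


Convert percentage to decimal:
25% = 0.25
Multiply:
500 x 0.25 = 125

125


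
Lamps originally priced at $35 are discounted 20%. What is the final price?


Calculate the discount amount:
20% of $35 = $7
Subtract from original:
$35 - $7 = $28

$28


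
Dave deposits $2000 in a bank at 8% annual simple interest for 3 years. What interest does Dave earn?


Use the formula I = P x R x T / 100
P x R x T = 2000 x 8 x 3 = 48000
I = 48000 / 100 = $480

$480


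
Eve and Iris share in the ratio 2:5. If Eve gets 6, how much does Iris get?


Find the multiplier:
6 / 2 = 3
Apply to Iris's share:
5 x 3 = 15

15


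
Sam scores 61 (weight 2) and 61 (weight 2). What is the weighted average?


Weighted sum:
2 x 61 + 2 x 61 = 244
Total weight:
2 + 2 = 4
Weighted average:
244 / 4 = 61

61


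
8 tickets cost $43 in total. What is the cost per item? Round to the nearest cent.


Total cost: $43
Number of items: 8
Unit price: $43 / 8 = $5.375 ≈ $5.38

$5.38


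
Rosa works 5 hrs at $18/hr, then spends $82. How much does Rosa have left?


Calculate earnings:
5 x $18 = $90
Subtract spending:
$90 - $82 = $8

$8


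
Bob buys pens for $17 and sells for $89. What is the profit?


Selling price = $89
Cost price = $17
Profit = selling price - cost price:
Profit = $89 - $17 = $72

$72


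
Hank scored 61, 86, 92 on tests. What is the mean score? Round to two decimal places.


Add the scores:
61 + 86 + 92 = 239
Divide by the number of tests:
239 / 3 = 79.6666... ≈ 79.67

79.67


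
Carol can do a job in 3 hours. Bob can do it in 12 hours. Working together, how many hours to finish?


Carol's rate: 1/3 of the job per hour
Bob's rate: 1/12 of the job per hour
Combined rate: 1/3 + 1/12 = 5/12 per hour
Time = 1 / (5/12) = 12/5 = 2.4 hours

2.4 hours


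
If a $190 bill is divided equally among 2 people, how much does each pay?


Total bill: $190
Number of people: 2
Each pays: $190 / 2 = $95

$95


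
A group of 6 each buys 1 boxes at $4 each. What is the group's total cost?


Cost per person:
1 x $4 = $4
Group total:
6 x $4 = $24

$24


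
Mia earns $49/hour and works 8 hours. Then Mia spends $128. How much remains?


Calculate earnings:
8 x $49 = $392
Subtract spending:
$392 - $128 = $264

$264


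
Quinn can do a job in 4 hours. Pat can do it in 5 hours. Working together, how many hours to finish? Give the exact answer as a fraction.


Quinn's rate: 1/4 of the job per hour
Pat's rate: 1/5 of the job per hour
Combined rate: 1/4 + 1/5 = 9/20 per hour
Time = 1 / (9/20) = 20/9 hours (≈ 2.22 hours)

20/9 hours


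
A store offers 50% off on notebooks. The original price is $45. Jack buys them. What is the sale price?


Calculate the discount amount:
50% of $45 = $22.50
Subtract from original:
$45 - $22.50 = $22.50

$22.50
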